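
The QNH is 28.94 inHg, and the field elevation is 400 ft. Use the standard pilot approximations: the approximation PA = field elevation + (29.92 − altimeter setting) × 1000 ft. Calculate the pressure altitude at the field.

Pressure correction = (29.92 − 28.94) × 1000 = +980 ft.
Pressure altitude = 400 + (+980) = 1380 ft.

1380 ft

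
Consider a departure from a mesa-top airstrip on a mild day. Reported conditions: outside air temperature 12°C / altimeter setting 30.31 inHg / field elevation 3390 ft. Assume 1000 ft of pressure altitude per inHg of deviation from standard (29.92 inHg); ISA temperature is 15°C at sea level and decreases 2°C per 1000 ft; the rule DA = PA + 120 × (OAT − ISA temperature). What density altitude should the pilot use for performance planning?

Pressure altitude = 3390 + (29.92 − 30.31) × 1000 = 3390 + (-390) = 3000 ft.
ISA temperature at 3000 ft = 15 − 2 × (3000/1000) = 9°C.
ISA deviation = 12 − 9 = +3°C.
Density altitude = 3000 + 120 × (3) = 3360 ft.

3360 ft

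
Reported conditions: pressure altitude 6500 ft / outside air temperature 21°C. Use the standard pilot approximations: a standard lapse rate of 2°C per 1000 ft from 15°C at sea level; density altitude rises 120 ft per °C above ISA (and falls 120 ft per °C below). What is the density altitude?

ISA temperature at 6500 ft = 15 − 2 × (6500/1000) = 2°C.
ISA deviation = 21 − 2 = +19°C.
Density altitude = 6500 + 120 × (19) = 6500 + (+2280) = 8780 ft.

8780 ft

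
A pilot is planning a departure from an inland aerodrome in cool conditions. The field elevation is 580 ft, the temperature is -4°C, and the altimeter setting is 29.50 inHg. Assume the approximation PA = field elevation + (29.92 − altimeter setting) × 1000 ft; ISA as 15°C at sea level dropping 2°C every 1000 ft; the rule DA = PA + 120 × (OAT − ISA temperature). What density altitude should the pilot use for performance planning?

Pressure altitude = 580 + (29.92 − 29.50) × 1000 = 580 + (+420) = 1000 ft.
ISA temperature at 1000 ft = 15 − 2 × (1000/1000) = 13°C.
ISA deviation = -4 − 13 = -17°C.
Density altitude = 1000 + 120 × (-17) = -1040 ft.

-1040 ft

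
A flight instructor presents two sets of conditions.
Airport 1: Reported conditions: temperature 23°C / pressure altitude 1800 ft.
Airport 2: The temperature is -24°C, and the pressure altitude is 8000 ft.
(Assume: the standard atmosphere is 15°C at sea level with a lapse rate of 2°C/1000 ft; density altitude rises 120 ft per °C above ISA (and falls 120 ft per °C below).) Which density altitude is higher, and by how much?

Airport 2 by 2048 ft

Airport 1: ISA temp = 11.4°C, deviation +11.6°C, DA = 1800 + 120 × 11.6 = 3192 ft.
Airport 2: ISA temp = -1°C, deviation -23°C, DA = 8000 + 120 × (-23) = 5240 ft.
Airport 2 is higher by 5240 − 3192 = 2048 ft.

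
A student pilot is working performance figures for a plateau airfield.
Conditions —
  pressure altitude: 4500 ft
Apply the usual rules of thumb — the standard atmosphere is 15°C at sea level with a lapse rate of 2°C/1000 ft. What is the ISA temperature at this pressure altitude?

6°C

ISA temperature = 15 − 2 × (4500/1000) = 15 − 9 = 6°C.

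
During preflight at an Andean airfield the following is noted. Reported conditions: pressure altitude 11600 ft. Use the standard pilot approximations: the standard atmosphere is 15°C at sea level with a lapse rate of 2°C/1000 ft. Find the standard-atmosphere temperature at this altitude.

ISA temperature = 15 − 2 × (11600/1000) = 15 − 23.2 = -8.2°C.

-8.2°C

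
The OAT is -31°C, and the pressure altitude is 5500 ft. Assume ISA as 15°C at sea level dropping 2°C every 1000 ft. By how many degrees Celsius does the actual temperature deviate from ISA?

ISA-35°C

ISA temperature at 5500 ft = 15 − 2 × (5500/1000) = 4°C.
Deviation = OAT − ISA = -31 − 4 = -35°C.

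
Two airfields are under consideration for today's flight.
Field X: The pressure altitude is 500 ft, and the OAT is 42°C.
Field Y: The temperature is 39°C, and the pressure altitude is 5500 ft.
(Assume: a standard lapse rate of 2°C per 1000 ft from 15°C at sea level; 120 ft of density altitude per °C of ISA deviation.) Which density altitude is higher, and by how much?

Field X: ISA temp = 14°C, deviation +28°C, DA = 500 + 120 × 28 = 3860 ft.
Field Y: ISA temp = 4°C, deviation +35°C, DA = 5500 + 120 × 35 = 9700 ft.
Field Y is higher by 9700 − 3860 = 5840 ft.

Field Y by 5840 ft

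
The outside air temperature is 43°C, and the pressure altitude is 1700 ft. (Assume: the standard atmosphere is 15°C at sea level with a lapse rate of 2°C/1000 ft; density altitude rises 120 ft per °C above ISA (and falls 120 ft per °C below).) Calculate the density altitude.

ISA temperature at 1700 ft = 15 − 2 × (1700/1000) = 11.6°C.
ISA deviation = 43 − 11.6 = +31.4°C.
Density altitude = 1700 + 120 × (31.4) = 1700 + (+3768) = 5468 ft.

5468 ft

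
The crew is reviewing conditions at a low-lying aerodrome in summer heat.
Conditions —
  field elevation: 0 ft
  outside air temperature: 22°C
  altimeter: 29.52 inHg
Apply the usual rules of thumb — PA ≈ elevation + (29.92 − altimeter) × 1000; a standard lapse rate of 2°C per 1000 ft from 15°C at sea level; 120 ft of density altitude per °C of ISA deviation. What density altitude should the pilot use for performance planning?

Pressure altitude = 0 + (29.92 − 29.52) × 1000 = 0 + (+400) = 400 ft.
ISA temperature at 400 ft = 15 − 2 × (400/1000) = 14.2°C.
ISA deviation = 22 − 14.2 = +7.8°C.
Density altitude = 400 + 120 × (7.8) = 1336 ft.

1336 ft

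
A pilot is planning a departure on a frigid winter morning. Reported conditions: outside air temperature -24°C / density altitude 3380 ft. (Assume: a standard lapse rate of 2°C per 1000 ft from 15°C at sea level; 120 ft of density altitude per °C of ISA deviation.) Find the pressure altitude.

6500 ft

DA = PA + 120 × (OAT − (15 − 2·PA/1000)) = PA + 120·OAT − 1800 + 0.24·PA = 1.24·PA + 120·OAT − 1800.
So 1.24·PA = 3380 − 120 × (-24) + 1800 = 8060.
PA = 8060 / 1.24 = 6500 ft.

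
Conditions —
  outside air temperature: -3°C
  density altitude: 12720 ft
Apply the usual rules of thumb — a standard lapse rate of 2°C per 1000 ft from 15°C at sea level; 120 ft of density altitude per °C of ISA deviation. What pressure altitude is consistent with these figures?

12000 ft

DA = PA + 120 × (OAT − (15 − 2·PA/1000)) = PA + 120·OAT − 1800 + 0.24·PA = 1.24·PA + 120·OAT − 1800.
So 1.24·PA = 12720 − 120 × (-3) + 1800 = 14880.
PA = 14880 / 1.24 = 12000 ft.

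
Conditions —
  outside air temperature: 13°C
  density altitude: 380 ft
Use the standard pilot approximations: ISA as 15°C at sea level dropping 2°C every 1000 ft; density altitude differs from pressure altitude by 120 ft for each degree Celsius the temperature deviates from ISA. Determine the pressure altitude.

DA = PA + 120 × (OAT − (15 − 2·PA/1000)) = PA + 120·OAT − 1800 + 0.24·PA = 1.24·PA + 120·OAT − 1800.
So 1.24·PA = 380 − 120 × 13 + 1800 = 620.
PA = 620 / 1.24 = 500 ft.

500 ft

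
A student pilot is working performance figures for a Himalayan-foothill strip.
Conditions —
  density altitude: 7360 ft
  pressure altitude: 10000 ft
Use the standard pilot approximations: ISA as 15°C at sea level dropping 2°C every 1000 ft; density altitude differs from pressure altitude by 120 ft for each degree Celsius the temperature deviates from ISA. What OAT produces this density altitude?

Density altitude − pressure altitude = 7360 − 10000 = -2640 ft.
At 120 ft/°C that is an ISA deviation of -2640/120 = -22°C.
ISA temperature at 10000 ft = 15 − 2 × (10000/1000) = -5°C.
OAT = ISA + deviation = -5 + (-22) = -27°C.

-27°C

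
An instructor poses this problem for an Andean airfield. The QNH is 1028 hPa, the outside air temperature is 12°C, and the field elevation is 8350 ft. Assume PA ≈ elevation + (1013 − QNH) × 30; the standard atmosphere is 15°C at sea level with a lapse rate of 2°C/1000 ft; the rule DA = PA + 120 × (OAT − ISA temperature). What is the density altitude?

Pressure altitude = 8350 + (1013 − 1028) × 30 = 8350 + (-450) = 7900 ft.
ISA temperature at 7900 ft = 15 − 2 × (7900/1000) = -0.8°C.
ISA deviation = 12 − (-0.8) = +12.8°C.
Density altitude = 7900 + 120 × (12.8) = 9436 ft.

9436 ft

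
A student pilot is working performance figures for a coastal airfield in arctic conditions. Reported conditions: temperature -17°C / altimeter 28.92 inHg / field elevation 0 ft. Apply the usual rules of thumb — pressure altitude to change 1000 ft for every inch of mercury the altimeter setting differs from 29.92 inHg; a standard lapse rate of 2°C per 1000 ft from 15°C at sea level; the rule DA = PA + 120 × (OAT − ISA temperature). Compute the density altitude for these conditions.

Pressure altitude = 0 + (29.92 − 28.92) × 1000 = 0 + (+1000) = 1000 ft.
ISA temperature at 1000 ft = 15 − 2 × (1000/1000) = 13°C.
ISA deviation = -17 − 13 = -30°C.
Density altitude = 1000 + 120 × (-30) = -2600 ft.

-2600 ft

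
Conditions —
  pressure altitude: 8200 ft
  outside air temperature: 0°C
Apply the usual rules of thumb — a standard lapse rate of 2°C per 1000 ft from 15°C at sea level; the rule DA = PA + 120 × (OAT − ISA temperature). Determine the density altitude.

8368 ft

ISA temperature at 8200 ft = 15 − 2 × (8200/1000) = -1.4°C.
ISA deviation = 0 − (-1.4) = +1.4°C.
Density altitude = 8200 + 120 × (1.4) = 8200 + (+168) = 8368 ft.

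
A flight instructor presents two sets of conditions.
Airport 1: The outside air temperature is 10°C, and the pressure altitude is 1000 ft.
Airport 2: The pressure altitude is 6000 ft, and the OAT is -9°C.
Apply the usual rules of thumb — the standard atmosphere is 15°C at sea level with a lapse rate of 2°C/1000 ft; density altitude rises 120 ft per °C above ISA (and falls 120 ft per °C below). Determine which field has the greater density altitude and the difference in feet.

Airport 2 by 3920 ft

Airport 1: ISA temp = 13°C, deviation -3°C, DA = 1000 + 120 × (-3) = 640 ft.
Airport 2: ISA temp = 3°C, deviation -12°C, DA = 6000 + 120 × (-12) = 4560 ft.
Airport 2 is higher by 4560 − 640 = 3920 ft.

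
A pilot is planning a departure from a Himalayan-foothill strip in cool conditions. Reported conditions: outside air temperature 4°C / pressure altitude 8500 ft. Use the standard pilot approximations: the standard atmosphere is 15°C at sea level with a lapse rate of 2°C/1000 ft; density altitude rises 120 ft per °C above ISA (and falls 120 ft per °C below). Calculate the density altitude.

9220 ft

ISA temperature at 8500 ft = 15 − 2 × (8500/1000) = -2°C.
ISA deviation = 4 − (-2) = +6°C.
Density altitude = 8500 + 120 × (6) = 8500 + (+720) = 9220 ft.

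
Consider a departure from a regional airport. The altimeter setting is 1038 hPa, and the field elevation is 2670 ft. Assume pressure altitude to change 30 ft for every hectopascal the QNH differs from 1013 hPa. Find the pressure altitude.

Pressure correction = (1013 − 1038) × 30 = -750 ft.
Pressure altitude = 2670 + (-750) = 1920 ft.

1920 ft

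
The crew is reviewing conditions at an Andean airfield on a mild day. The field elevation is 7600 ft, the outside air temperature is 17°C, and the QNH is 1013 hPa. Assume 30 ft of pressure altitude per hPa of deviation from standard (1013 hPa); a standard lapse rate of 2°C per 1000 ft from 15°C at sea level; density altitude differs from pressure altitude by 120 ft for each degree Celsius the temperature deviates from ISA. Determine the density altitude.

Pressure altitude = 7600 + (1013 − 1013) × 30 = 7600 + (0) = 7600 ft.
ISA temperature at 7600 ft = 15 − 2 × (7600/1000) = -0.2°C.
ISA deviation = 17 − (-0.2) = +17.2°C.
Density altitude = 7600 + 120 × (17.2) = 9664 ft.

9664 ft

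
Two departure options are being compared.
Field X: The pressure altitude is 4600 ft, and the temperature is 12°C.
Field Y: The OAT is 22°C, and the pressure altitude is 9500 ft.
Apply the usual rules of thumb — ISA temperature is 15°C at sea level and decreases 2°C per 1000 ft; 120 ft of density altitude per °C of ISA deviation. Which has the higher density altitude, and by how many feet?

Field Y by 7276 ft

Field X: ISA temp = 5.8°C, deviation +6.2°C, DA = 4600 + 120 × 6.2 = 5344 ft.
Field Y: ISA temp = -4°C, deviation +26°C, DA = 9500 + 120 × 26 = 12620 ft.
Field Y is higher by 12620 − 5344 = 7276 ft.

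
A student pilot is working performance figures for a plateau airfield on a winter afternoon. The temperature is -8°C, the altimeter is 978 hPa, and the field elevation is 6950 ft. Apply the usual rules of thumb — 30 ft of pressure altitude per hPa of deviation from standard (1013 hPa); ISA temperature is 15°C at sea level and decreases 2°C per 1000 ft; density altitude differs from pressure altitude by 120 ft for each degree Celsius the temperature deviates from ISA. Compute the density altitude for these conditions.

Pressure altitude = 6950 + (1013 − 978) × 30 = 6950 + (+1050) = 8000 ft.
ISA temperature at 8000 ft = 15 − 2 × (8000/1000) = -1°C.
ISA deviation = -8 − (-1) = -7°C.
Density altitude = 8000 + 120 × (-7) = 7160 ft.

7160 ft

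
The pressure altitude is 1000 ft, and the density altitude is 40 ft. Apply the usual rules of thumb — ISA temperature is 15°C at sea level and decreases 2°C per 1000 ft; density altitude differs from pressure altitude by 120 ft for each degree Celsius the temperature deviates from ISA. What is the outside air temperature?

5°C

Density altitude − pressure altitude = 40 − 1000 = -960 ft.
At 120 ft/°C that is an ISA deviation of -960/120 = -8°C.
ISA temperature at 1000 ft = 15 − 2 × (1000/1000) = 13°C.
OAT = ISA + deviation = 13 + (-8) = 5°C.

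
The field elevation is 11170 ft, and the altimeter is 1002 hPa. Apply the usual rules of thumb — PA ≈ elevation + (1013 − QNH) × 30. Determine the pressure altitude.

11500 ft

Pressure correction = (1013 − 1002) × 30 = +330 ft.
Pressure altitude = 11170 + (+330) = 11500 ft.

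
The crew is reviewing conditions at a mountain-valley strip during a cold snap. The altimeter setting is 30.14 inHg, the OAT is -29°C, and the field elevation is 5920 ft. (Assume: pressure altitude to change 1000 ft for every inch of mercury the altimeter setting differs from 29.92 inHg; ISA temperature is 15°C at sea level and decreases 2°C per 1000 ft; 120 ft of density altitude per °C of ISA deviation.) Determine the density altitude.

Pressure altitude = 5920 + (29.92 − 30.14) × 1000 = 5920 + (-220) = 5700 ft.
ISA temperature at 5700 ft = 15 − 2 × (5700/1000) = 3.6°C.
ISA deviation = -29 − 3.6 = -32.6°C.
Density altitude = 5700 + 120 × (-32.6) = 1788 ft.

1788 ft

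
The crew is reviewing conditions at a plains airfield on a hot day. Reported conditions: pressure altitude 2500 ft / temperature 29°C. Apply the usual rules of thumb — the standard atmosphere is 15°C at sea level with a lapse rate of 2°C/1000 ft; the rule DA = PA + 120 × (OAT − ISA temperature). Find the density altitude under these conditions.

4780 ft

ISA temperature at 2500 ft = 15 − 2 × (2500/1000) = 10°C.
ISA deviation = 29 − 10 = +19°C.
Density altitude = 2500 + 120 × (19) = 2500 + (+2280) = 4780 ft.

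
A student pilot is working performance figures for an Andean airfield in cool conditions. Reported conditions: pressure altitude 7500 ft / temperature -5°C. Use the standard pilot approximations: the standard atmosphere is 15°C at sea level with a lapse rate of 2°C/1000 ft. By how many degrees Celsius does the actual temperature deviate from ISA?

ISA-5°C

ISA temperature at 7500 ft = 15 − 2 × (7500/1000) = 0°C.
Deviation = OAT − ISA = -5 − 0 = -5°C.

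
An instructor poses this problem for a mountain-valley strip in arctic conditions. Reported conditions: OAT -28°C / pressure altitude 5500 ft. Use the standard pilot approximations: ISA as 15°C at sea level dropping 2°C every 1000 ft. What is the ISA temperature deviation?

ISA temperature at 5500 ft = 15 − 2 × (5500/1000) = 4°C.
Deviation = OAT − ISA = -28 − 4 = -32°C.

ISA-32°C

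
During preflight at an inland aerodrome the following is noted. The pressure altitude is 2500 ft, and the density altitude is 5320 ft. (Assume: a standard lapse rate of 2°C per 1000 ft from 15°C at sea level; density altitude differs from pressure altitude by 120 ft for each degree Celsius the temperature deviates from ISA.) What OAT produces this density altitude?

33.5°C

Density altitude − pressure altitude = 5320 − 2500 = +2820 ft.
At 120 ft/°C that is an ISA deviation of 2820/120 = +23.5°C.
ISA temperature at 2500 ft = 15 − 2 × (2500/1000) = 10°C.
OAT = ISA + deviation = 10 + (+23.5) = 33.5°C.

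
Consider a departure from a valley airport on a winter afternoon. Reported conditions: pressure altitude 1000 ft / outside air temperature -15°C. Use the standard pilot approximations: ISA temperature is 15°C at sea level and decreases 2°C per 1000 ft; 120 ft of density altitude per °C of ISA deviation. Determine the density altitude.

ISA temperature at 1000 ft = 15 − 2 × (1000/1000) = 13°C.
ISA deviation = -15 − 13 = -28°C.
Density altitude = 1000 + 120 × (-28) = 1000 + (-3360) = -2360 ft.

-2360 ft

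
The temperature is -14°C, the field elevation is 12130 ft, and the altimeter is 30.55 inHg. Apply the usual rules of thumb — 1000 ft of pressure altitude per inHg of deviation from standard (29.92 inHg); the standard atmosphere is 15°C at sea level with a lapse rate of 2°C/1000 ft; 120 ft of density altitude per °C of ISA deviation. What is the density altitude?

10780 ft

Pressure altitude = 12130 + (29.92 − 30.55) × 1000 = 12130 + (-630) = 11500 ft.
ISA temperature at 11500 ft = 15 − 2 × (11500/1000) = -8°C.
ISA deviation = -14 − (-8) = -6°C.
Density altitude = 11500 + 120 × (-6) = 10780 ft.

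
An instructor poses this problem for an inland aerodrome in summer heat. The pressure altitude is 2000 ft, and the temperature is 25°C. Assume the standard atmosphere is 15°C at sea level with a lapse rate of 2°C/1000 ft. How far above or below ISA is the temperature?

ISA+14°C

ISA temperature at 2000 ft = 15 − 2 × (2000/1000) = 11°C.
Deviation = OAT − ISA = 25 − 11 = +14°C.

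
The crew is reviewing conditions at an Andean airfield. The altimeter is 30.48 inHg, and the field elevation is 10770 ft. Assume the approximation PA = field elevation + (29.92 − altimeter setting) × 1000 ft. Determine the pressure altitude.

10210 ft

Pressure correction = (29.92 − 30.48) × 1000 = -560 ft.
Pressure altitude = 10770 + (-560) = 10210 ft.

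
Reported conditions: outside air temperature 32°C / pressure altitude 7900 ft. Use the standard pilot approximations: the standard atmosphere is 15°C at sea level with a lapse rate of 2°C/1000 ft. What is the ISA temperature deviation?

ISA temperature at 7900 ft = 15 − 2 × (7900/1000) = -0.8°C.
Deviation = OAT − ISA = 32 − (-0.8) = +32.8°C.

ISA+32.8°C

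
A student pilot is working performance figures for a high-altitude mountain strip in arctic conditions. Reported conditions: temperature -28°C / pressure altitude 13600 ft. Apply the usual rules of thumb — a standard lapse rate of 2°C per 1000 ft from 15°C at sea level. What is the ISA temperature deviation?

ISA-15.8°C

ISA temperature at 13600 ft = 15 − 2 × (13600/1000) = -12.2°C.
Deviation = OAT − ISA = -28 − (-12.2) = -15.8°C.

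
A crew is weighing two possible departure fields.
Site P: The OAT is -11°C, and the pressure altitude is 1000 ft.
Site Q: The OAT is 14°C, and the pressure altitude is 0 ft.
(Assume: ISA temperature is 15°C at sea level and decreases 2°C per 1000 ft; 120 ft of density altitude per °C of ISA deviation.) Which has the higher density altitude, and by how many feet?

Site Q by 1760 ft

Site P: ISA temp = 13°C, deviation -24°C, DA = 1000 + 120 × (-24) = -1880 ft.
Site Q: ISA temp = 15°C, deviation -1°C, DA = 0 + 120 × (-1) = -120 ft.
Site Q is higher by -120 − (-1880) = 1760 ft.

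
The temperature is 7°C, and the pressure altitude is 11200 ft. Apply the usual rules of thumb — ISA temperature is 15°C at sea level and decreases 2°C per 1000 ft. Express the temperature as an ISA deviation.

ISA temperature at 11200 ft = 15 − 2 × (11200/1000) = -7.4°C.
Deviation = OAT − ISA = 7 − (-7.4) = +14.4°C.

ISA+14.4°C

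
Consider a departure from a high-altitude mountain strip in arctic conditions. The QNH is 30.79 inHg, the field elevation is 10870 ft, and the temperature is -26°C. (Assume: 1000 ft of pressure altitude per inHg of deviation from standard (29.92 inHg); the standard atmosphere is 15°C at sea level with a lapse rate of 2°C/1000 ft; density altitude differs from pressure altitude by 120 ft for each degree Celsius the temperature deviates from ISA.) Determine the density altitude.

Pressure altitude = 10870 + (29.92 − 30.79) × 1000 = 10870 + (-870) = 10000 ft.
ISA temperature at 10000 ft = 15 − 2 × (10000/1000) = -5°C.
ISA deviation = -26 − (-5) = -21°C.
Density altitude = 10000 + 120 × (-21) = 7480 ft.

7480 ft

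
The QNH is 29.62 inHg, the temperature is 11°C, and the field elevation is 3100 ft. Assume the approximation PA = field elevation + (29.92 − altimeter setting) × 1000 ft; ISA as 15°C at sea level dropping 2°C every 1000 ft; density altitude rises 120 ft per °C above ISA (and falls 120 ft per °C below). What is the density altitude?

3736 ft

Pressure altitude = 3100 + (29.92 − 29.62) × 1000 = 3100 + (+300) = 3400 ft.
ISA temperature at 3400 ft = 15 − 2 × (3400/1000) = 8.2°C.
ISA deviation = 11 − 8.2 = +2.8°C.
Density altitude = 3400 + 120 × (2.8) = 3736 ft.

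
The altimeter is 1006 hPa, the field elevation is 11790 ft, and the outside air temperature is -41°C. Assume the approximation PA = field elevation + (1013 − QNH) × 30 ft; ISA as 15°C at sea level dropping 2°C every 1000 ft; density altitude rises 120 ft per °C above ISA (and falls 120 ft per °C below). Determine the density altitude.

Pressure altitude = 11790 + (1013 − 1006) × 30 = 11790 + (+210) = 12000 ft.
ISA temperature at 12000 ft = 15 − 2 × (12000/1000) = -9°C.
ISA deviation = -41 − (-9) = -32°C.
Density altitude = 12000 + 120 × (-32) = 8160 ft.

8160 ft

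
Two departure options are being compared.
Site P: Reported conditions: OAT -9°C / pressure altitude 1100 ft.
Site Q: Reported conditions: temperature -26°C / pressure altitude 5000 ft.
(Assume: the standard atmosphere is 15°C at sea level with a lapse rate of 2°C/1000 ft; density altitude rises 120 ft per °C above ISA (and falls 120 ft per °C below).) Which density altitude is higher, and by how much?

Site P: ISA temp = 12.8°C, deviation -21.8°C, DA = 1100 + 120 × (-21.8) = -1516 ft.
Site Q: ISA temp = 5°C, deviation -31°C, DA = 5000 + 120 × (-31) = 1280 ft.
Site Q is higher by 1280 − (-1516) = 2796 ft.

Site Q by 2796 ft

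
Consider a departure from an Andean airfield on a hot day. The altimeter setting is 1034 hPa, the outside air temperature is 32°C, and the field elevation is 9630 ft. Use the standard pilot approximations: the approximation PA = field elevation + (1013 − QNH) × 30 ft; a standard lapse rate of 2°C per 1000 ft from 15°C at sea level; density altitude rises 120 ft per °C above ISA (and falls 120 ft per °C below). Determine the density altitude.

13200 ft

Pressure altitude = 9630 + (1013 − 1034) × 30 = 9630 + (-630) = 9000 ft.
ISA temperature at 9000 ft = 15 − 2 × (9000/1000) = -3°C.
ISA deviation = 32 − (-3) = +35°C.
Density altitude = 9000 + 120 × (35) = 13200 ft.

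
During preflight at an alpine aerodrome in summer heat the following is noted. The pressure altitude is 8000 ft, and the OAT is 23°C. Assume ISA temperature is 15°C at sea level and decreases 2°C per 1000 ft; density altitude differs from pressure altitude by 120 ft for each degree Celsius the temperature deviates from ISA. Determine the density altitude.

ISA temperature at 8000 ft = 15 − 2 × (8000/1000) = -1°C.
ISA deviation = 23 − (-1) = +24°C.
Density altitude = 8000 + 120 × (24) = 8000 + (+2880) = 10880 ft.

10880 ft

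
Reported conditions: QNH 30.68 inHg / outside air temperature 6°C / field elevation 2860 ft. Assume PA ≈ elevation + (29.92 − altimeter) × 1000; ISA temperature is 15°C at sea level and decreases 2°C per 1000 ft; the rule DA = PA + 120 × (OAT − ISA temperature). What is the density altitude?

1524 ft

Pressure altitude = 2860 + (29.92 − 30.68) × 1000 = 2860 + (-760) = 2100 ft.
ISA temperature at 2100 ft = 15 − 2 × (2100/1000) = 10.8°C.
ISA deviation = 6 − 10.8 = -4.8°C.
Density altitude = 2100 + 120 × (-4.8) = 1524 ft.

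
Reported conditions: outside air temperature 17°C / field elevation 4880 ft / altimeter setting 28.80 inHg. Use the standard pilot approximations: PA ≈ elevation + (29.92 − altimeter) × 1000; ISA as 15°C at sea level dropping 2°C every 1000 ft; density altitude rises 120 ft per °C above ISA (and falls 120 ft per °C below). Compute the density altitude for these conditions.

Pressure altitude = 4880 + (29.92 − 28.80) × 1000 = 4880 + (+1120) = 6000 ft.
ISA temperature at 6000 ft = 15 − 2 × (6000/1000) = 3°C.
ISA deviation = 17 − 3 = +14°C.
Density altitude = 6000 + 120 × (14) = 7680 ft.

7680 ft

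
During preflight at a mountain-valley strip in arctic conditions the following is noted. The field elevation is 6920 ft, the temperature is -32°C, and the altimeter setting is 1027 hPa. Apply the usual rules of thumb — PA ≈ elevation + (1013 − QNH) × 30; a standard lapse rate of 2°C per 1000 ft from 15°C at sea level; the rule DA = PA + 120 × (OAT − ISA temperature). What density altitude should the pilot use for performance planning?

2420 ft

Pressure altitude = 6920 + (1013 − 1027) × 30 = 6920 + (-420) = 6500 ft.
ISA temperature at 6500 ft = 15 − 2 × (6500/1000) = 2°C.
ISA deviation = -32 − 2 = -34°C.
Density altitude = 6500 + 120 × (-34) = 2420 ft.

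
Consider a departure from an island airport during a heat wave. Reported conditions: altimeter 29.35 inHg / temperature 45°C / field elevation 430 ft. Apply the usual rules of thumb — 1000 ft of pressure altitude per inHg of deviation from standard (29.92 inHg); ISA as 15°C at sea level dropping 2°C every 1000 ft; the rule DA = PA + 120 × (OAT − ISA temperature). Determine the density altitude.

Pressure altitude = 430 + (29.92 − 29.35) × 1000 = 430 + (+570) = 1000 ft.
ISA temperature at 1000 ft = 15 − 2 × (1000/1000) = 13°C.
ISA deviation = 45 − 13 = +32°C.
Density altitude = 1000 + 120 × (32) = 4840 ft.

4840 ft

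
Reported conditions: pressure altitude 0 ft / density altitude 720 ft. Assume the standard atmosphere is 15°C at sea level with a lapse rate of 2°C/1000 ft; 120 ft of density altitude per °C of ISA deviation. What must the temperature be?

Density altitude − pressure altitude = 720 − 0 = +720 ft.
At 120 ft/°C that is an ISA deviation of 720/120 = +6°C.
ISA temperature at 0 ft = 15 − 2 × (0/1000) = 15°C.
OAT = ISA + deviation = 15 + (+6) = 21°C.

21°C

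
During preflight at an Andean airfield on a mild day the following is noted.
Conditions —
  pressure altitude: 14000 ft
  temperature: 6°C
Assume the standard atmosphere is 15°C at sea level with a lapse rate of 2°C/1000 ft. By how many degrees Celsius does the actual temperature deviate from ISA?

ISA+19°C

ISA temperature at 14000 ft = 15 − 2 × (14000/1000) = -13°C.
Deviation = OAT − ISA = 6 − (-13) = +19°C.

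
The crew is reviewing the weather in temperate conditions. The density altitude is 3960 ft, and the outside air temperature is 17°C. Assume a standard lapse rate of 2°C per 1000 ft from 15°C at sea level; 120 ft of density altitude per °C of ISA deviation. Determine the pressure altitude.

DA = PA + 120 × (OAT − (15 − 2·PA/1000)) = PA + 120·OAT − 1800 + 0.24·PA = 1.24·PA + 120·OAT − 1800.
So 1.24·PA = 3960 − 120 × 17 + 1800 = 3720.
PA = 3720 / 1.24 = 3000 ft.

3000 ft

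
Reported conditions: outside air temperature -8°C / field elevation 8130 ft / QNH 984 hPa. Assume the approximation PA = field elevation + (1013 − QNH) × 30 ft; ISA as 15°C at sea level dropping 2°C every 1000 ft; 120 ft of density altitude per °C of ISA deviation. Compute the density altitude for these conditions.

Pressure altitude = 8130 + (1013 − 984) × 30 = 8130 + (+870) = 9000 ft.
ISA temperature at 9000 ft = 15 − 2 × (9000/1000) = -3°C.
ISA deviation = -8 − (-3) = -5°C.
Density altitude = 9000 + 120 × (-5) = 8400 ft.

8400 ft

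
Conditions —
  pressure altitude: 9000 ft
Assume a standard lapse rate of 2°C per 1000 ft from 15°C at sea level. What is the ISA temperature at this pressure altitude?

-3°C

ISA temperature = 15 − 2 × (9000/1000) = 15 − 18 = -3°C.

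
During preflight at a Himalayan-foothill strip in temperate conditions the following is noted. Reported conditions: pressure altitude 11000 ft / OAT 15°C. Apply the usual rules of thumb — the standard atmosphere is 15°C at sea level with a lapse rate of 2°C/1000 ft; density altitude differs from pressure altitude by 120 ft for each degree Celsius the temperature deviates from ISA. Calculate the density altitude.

ISA temperature at 11000 ft = 15 − 2 × (11000/1000) = -7°C.
ISA deviation = 15 − (-7) = +22°C.
Density altitude = 11000 + 120 × (22) = 11000 + (+2640) = 13640 ft.

13640 ft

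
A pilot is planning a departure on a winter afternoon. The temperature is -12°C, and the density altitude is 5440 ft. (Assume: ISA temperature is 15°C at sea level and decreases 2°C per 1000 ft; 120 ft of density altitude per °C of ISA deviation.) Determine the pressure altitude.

7000 ft

DA = PA + 120 × (OAT − (15 − 2·PA/1000)) = PA + 120·OAT − 1800 + 0.24·PA = 1.24·PA + 120·OAT − 1800.
So 1.24·PA = 5440 − 120 × (-12) + 1800 = 8680.
PA = 8680 / 1.24 = 7000 ft.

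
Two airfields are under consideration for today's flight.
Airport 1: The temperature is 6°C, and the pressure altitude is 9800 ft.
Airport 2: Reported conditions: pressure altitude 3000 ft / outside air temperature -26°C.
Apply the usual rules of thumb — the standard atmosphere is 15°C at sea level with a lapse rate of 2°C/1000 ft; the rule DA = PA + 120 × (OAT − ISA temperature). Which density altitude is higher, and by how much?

Airport 1 by 12272 ft

Airport 1: ISA temp = -4.6°C, deviation +10.6°C, DA = 9800 + 120 × 10.6 = 11072 ft.
Airport 2: ISA temp = 9°C, deviation -35°C, DA = 3000 + 120 × (-35) = -1200 ft.
Airport 1 is higher by 11072 − (-1200) = 12272 ft.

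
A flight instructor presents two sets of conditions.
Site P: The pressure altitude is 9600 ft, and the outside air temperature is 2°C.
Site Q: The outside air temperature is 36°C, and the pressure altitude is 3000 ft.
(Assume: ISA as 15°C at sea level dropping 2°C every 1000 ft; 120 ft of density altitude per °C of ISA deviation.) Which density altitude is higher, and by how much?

Site P by 4104 ft

Site P: ISA temp = -4.2°C, deviation +6.2°C, DA = 9600 + 120 × 6.2 = 10344 ft.
Site Q: ISA temp = 9°C, deviation +27°C, DA = 3000 + 120 × 27 = 6240 ft.
Site P is higher by 10344 − 6240 = 4104 ft.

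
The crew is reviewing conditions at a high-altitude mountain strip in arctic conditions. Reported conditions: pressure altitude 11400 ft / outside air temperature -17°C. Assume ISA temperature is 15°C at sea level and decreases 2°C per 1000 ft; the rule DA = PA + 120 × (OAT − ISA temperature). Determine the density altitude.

10296 ft

ISA temperature at 11400 ft = 15 − 2 × (11400/1000) = -7.8°C.
ISA deviation = -17 − (-7.8) = -9.2°C.
Density altitude = 11400 + 120 × (-9.2) = 11400 + (-1104) = 10296 ft.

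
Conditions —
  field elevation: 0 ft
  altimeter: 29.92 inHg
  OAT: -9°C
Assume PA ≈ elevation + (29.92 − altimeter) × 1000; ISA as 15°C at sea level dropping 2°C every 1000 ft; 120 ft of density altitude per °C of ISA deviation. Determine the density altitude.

-2880 ft

Pressure altitude = 0 + (29.92 − 29.92) × 1000 = 0 + (0) = 0 ft.
ISA temperature at 0 ft = 15 − 2 × (0/1000) = 15°C.
ISA deviation = -9 − 15 = -24°C.
Density altitude = 0 + 120 × (-24) = -2880 ft.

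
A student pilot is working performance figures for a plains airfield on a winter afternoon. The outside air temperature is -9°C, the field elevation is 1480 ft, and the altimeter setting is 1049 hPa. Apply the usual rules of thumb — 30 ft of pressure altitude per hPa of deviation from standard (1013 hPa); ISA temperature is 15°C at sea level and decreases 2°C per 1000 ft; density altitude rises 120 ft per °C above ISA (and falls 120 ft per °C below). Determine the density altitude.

Pressure altitude = 1480 + (1013 − 1049) × 30 = 1480 + (-1080) = 400 ft.
ISA temperature at 400 ft = 15 − 2 × (400/1000) = 14.2°C.
ISA deviation = -9 − 14.2 = -23.2°C.
Density altitude = 400 + 120 × (-23.2) = -2384 ft.

-2384 ft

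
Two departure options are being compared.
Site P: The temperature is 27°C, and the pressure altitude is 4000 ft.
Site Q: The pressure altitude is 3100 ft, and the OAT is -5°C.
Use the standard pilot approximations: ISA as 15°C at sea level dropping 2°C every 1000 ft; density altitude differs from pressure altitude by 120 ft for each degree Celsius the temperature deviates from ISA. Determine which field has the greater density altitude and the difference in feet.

Site P: ISA temp = 7°C, deviation +20°C, DA = 4000 + 120 × 20 = 6400 ft.
Site Q: ISA temp = 8.8°C, deviation -13.8°C, DA = 3100 + 120 × (-13.8) = 1444 ft.
Site P is higher by 6400 − 1444 = 4956 ft.

Site P by 4956 ft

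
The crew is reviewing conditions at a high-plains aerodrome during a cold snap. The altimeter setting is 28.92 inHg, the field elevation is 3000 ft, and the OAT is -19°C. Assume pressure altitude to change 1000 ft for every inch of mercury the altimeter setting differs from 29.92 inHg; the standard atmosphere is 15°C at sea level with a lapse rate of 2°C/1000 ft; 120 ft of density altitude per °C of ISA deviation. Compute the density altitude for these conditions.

880 ft

Pressure altitude = 3000 + (29.92 − 28.92) × 1000 = 3000 + (+1000) = 4000 ft.
ISA temperature at 4000 ft = 15 − 2 × (4000/1000) = 7°C.
ISA deviation = -19 − 7 = -26°C.
Density altitude = 4000 + 120 × (-26) = 880 ft.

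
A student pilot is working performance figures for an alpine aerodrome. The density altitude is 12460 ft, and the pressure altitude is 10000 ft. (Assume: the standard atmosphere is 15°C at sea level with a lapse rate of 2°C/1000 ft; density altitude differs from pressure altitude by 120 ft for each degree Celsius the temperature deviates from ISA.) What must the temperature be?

Density altitude − pressure altitude = 12460 − 10000 = +2460 ft.
At 120 ft/°C that is an ISA deviation of 2460/120 = +20.5°C.
ISA temperature at 10000 ft = 15 − 2 × (10000/1000) = -5°C.
OAT = ISA + deviation = -5 + (+20.5) = 15.5°C.

15.5°C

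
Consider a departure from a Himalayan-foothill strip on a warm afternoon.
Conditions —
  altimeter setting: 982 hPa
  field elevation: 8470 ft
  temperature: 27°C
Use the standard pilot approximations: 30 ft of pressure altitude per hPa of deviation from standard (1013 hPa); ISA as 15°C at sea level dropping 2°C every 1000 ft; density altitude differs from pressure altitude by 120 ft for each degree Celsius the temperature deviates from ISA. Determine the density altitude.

Pressure altitude = 8470 + (1013 − 982) × 30 = 8470 + (+930) = 9400 ft.
ISA temperature at 9400 ft = 15 − 2 × (9400/1000) = -3.8°C.
ISA deviation = 27 − (-3.8) = +30.8°C.
Density altitude = 9400 + 120 × (30.8) = 13096 ft.

13096 ft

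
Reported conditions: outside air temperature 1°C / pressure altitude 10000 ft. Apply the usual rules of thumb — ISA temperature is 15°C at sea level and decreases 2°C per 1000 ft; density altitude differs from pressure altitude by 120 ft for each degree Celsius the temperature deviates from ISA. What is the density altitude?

ISA temperature at 10000 ft = 15 − 2 × (10000/1000) = -5°C.
ISA deviation = 1 − (-5) = +6°C.
Density altitude = 10000 + 120 × (6) = 10000 + (+720) = 10720 ft.

10720 ft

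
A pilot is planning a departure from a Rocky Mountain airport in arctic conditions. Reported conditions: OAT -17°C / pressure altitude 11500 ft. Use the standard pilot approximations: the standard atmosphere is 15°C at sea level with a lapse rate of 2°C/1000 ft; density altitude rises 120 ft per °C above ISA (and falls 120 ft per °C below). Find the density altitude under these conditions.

10420 ft

ISA temperature at 11500 ft = 15 − 2 × (11500/1000) = -8°C.
ISA deviation = -17 − (-8) = -9°C.
Density altitude = 11500 + 120 × (-9) = 11500 + (-1080) = 10420 ft.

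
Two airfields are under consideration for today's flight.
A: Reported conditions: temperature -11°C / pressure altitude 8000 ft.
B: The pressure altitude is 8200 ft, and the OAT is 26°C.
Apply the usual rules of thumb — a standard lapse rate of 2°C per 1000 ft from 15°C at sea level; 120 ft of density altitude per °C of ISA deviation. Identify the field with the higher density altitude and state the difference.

B by 4688 ft

A: ISA temp = -1°C, deviation -10°C, DA = 8000 + 120 × (-10) = 6800 ft.
B: ISA temp = -1.4°C, deviation +27.4°C, DA = 8200 + 120 × 27.4 = 11488 ft.
B is higher by 11488 − 6800 = 4688 ft.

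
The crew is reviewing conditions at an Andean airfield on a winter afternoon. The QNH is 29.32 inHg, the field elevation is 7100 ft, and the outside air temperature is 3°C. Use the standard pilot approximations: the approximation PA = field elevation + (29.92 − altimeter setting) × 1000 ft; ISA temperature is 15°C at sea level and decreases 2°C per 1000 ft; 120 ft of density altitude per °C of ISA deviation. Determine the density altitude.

Pressure altitude = 7100 + (29.92 − 29.32) × 1000 = 7100 + (+600) = 7700 ft.
ISA temperature at 7700 ft = 15 − 2 × (7700/1000) = -0.4°C.
ISA deviation = 3 − (-0.4) = +3.4°C.
Density altitude = 7700 + 120 × (3.4) = 8108 ft.

8108 ft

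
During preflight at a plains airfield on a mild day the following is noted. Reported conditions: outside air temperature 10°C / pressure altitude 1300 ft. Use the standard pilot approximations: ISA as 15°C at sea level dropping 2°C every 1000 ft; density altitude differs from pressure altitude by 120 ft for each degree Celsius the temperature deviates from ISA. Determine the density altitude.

ISA temperature at 1300 ft = 15 − 2 × (1300/1000) = 12.4°C.
ISA deviation = 10 − 12.4 = -2.4°C.
Density altitude = 1300 + 120 × (-2.4) = 1300 + (-288) = 1012 ft.

1012 ft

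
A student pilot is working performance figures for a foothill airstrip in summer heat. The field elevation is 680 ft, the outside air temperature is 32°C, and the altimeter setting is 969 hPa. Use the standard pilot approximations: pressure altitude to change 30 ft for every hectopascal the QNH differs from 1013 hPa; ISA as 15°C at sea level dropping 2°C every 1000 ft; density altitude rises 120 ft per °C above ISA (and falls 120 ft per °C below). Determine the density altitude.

4520 ft

Pressure altitude = 680 + (1013 − 969) × 30 = 680 + (+1320) = 2000 ft.
ISA temperature at 2000 ft = 15 − 2 × (2000/1000) = 11°C.
ISA deviation = 32 − 11 = +21°C.
Density altitude = 2000 + 120 × (21) = 4520 ft.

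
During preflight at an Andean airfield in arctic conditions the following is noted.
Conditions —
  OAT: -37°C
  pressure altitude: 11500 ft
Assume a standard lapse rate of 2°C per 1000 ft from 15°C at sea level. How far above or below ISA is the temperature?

ISA-29°C

ISA temperature at 11500 ft = 15 − 2 × (11500/1000) = -8°C.
Deviation = OAT − ISA = -37 − (-8) = -29°C.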